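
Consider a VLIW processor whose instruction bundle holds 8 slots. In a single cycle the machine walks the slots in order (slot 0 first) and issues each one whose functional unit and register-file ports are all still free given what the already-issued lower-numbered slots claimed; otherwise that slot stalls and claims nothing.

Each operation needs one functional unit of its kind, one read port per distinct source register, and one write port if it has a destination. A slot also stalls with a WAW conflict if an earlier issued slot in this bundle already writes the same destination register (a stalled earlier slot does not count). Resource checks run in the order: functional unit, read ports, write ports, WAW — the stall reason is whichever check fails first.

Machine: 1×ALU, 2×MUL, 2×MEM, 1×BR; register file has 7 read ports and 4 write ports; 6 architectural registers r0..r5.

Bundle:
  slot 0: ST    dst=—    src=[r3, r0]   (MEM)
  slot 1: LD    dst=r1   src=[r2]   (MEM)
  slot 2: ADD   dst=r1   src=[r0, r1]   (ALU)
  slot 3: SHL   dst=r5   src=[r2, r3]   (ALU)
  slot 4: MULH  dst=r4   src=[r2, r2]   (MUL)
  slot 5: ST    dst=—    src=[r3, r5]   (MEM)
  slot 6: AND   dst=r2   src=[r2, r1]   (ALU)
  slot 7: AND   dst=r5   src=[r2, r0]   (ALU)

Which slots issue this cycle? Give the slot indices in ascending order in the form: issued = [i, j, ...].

issued = [0, 1, 3, 4]

  0. MEM ⇒ go  {1A/2Mu/1Ld/1B | 5r 4w}
  1. MEM→r1 ⇒ go  {1A/2Mu/0Ld/1B | 4r 3w}
  2. ALU→r1 ⇒ no(WAW)  {1A/2Mu/0Ld/1B | 4r 3w}
  3. ALU→r5 ⇒ go  {0A/2Mu/0Ld/1B | 2r 2w}
  4. MUL→r4 ⇒ go  {0A/1Mu/0Ld/1B | 1r 1w}
  5. MEM ⇒ no(FU)  {0A/1Mu/0Ld/1B | 1r 1w}
  6. ALU→r2 ⇒ no(FU)  {0A/1Mu/0Ld/1B | 1r 1w}
  7. ALU→r5 ⇒ no(FU)  {0A/1Mu/0Ld/1B | 1r 1w}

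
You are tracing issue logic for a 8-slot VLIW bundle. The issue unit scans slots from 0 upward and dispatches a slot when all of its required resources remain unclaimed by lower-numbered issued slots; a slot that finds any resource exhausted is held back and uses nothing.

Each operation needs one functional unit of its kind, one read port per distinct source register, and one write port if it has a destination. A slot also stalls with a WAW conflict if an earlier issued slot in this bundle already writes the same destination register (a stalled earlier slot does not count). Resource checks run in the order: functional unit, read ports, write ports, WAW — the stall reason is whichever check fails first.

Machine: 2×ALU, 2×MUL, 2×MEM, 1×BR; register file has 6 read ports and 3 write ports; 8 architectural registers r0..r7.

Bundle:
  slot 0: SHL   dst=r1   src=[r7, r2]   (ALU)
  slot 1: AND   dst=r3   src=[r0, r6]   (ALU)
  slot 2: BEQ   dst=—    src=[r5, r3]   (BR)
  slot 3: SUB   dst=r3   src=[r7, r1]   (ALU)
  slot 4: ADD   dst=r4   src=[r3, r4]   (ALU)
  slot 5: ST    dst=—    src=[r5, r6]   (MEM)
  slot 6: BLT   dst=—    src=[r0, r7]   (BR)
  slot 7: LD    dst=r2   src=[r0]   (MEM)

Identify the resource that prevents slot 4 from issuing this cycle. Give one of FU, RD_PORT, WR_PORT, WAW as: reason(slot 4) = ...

  0. ALU→r1 ⇒ go  {1A/2Mu/2Ld/1B | 4r 2w}
  1. ALU→r3 ⇒ go  {0A/2Mu/2Ld/1B | 2r 1w}
  2. BR ⇒ go  {0A/2Mu/2Ld/0B | 0r 1w}
  3. ALU→r3 ⇒ no(FU)  {0A/2Mu/2Ld/0B | 0r 1w}
  4. ALU→r4 ⇒ no(FU)  {0A/2Mu/2Ld/0B | 0r 1w}
  5. MEM ⇒ no(RD_PORT)  {0A/2Mu/2Ld/0B | 0r 1w}
  6. BR ⇒ no(FU)  {0A/2Mu/2Ld/0B | 0r 1w}
  7. MEM→r2 ⇒ no(RD_PORT)  {0A/2Mu/2Ld/0B | 0r 1w}

reason(slot 4) = FU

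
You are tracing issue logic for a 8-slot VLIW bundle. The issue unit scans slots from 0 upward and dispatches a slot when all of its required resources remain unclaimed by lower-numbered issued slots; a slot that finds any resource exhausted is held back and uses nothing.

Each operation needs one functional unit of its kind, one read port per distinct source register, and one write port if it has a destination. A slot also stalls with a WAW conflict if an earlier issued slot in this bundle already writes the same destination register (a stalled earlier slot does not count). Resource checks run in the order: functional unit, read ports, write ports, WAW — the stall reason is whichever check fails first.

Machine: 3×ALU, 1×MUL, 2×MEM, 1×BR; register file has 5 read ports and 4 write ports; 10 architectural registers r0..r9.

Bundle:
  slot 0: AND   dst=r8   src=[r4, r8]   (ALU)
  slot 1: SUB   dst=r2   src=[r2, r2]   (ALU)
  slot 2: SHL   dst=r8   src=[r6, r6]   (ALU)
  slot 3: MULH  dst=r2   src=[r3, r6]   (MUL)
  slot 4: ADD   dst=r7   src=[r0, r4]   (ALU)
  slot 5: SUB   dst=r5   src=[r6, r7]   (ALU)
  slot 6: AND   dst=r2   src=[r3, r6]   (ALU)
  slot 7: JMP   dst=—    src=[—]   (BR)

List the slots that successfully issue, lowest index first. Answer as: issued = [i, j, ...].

[0] ALU needs rd=2 wr=1: ok; after: ALU=2 MUL=1 MEM=2 BR=1, R=3, W=3
[1] ALU needs rd=1 wr=1: ok; after: ALU=1 MUL=1 MEM=2 BR=1, R=2, W=2
[2] ALU needs rd=1 wr=1: WAW; after: ALU=1 MUL=1 MEM=2 BR=1, R=2, W=2
[3] MUL needs rd=2 wr=1: WAW; after: ALU=1 MUL=1 MEM=2 BR=1, R=2, W=2
[4] ALU needs rd=2 wr=1: ok; after: ALU=0 MUL=1 MEM=2 BR=1, R=0, W=1
[5] ALU needs rd=2 wr=1: FU; after: ALU=0 MUL=1 MEM=2 BR=1, R=0, W=1
[6] ALU needs rd=2 wr=1: FU; after: ALU=0 MUL=1 MEM=2 BR=1, R=0, W=1
[7] BR needs rd=0 wr=0: ok; after: ALU=0 MUL=1 MEM=2 BR=0, R=0, W=1

issued = [0, 1, 4, 7]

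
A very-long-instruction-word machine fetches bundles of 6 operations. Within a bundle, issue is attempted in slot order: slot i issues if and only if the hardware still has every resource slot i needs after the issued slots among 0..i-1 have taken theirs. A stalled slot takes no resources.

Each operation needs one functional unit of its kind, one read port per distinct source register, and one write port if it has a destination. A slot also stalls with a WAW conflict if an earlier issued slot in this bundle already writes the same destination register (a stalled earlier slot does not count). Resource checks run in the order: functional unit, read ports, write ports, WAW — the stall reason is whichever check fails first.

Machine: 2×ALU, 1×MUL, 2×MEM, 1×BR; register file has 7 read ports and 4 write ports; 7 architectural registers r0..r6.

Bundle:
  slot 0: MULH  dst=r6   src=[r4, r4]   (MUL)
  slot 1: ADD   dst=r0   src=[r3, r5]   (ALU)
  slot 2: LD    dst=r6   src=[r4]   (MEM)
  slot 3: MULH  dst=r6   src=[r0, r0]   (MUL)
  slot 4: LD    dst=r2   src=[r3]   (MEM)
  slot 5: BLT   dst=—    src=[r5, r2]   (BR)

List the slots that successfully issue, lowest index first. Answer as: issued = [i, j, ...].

[0] MUL needs rd=1 wr=1: ok; after: ALU=2 MUL=0 MEM=2 BR=1, R=6, W=3
[1] ALU needs rd=2 wr=1: ok; after: ALU=1 MUL=0 MEM=2 BR=1, R=4, W=2
[2] MEM needs rd=1 wr=1: WAW; after: ALU=1 MUL=0 MEM=2 BR=1, R=4, W=2
[3] MUL needs rd=1 wr=1: FU; after: ALU=1 MUL=0 MEM=2 BR=1, R=4, W=2
[4] MEM needs rd=1 wr=1: ok; after: ALU=1 MUL=0 MEM=1 BR=1, R=3, W=1
[5] BR needs rd=2 wr=0: ok; after: ALU=1 MUL=0 MEM=1 BR=0, R=1, W=1

issued = [0, 1, 4, 5]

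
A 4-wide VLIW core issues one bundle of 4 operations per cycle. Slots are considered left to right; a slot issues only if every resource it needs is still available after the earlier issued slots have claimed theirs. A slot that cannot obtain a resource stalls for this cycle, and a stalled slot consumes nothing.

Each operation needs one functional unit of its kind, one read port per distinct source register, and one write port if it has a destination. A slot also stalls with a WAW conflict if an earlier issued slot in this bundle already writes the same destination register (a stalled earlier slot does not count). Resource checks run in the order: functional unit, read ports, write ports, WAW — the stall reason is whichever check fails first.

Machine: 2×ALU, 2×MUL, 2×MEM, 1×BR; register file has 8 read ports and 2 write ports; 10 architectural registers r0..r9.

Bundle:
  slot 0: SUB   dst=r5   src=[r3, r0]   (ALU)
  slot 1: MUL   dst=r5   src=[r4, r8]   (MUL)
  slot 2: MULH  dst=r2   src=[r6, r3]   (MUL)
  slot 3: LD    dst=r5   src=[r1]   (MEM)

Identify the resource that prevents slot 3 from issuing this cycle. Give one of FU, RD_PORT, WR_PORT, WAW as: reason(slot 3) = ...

#0 ALU src=r3,r0 dispatched  <A:1 Mu:2 Ld:2 B:1 rd:6 wr:1>
#1 MUL src=r4,r8 held:WAW  <A:1 Mu:2 Ld:2 B:1 rd:6 wr:1>
#2 MUL src=r6,r3 dispatched  <A:1 Mu:1 Ld:2 B:1 rd:4 wr:0>
#3 MEM src=r1 held:WR_PORT  <A:1 Mu:1 Ld:2 B:1 rd:4 wr:0>

reason(slot 3) = WR_PORT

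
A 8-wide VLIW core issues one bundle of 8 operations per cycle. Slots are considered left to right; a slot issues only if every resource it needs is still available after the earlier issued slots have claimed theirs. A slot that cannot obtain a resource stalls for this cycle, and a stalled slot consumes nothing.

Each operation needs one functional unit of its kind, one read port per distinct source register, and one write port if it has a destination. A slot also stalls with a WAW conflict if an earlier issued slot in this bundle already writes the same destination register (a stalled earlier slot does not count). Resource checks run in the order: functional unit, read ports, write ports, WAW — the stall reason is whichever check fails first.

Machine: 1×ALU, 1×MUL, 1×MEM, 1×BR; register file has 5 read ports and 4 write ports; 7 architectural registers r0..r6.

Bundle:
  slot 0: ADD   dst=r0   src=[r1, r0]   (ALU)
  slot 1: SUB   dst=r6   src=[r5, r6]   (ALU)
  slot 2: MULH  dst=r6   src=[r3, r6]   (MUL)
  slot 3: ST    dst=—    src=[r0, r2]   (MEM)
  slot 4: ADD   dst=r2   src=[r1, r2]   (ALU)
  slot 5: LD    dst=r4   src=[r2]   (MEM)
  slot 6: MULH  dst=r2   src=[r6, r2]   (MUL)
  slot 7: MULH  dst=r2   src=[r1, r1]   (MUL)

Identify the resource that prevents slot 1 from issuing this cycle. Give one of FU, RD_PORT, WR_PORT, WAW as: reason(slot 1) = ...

  0. ALU→r0 ⇒ go  {0A/1Mu/1Ld/1B | 3r 3w}
  1. ALU→r6 ⇒ no(FU)  {0A/1Mu/1Ld/1B | 3r 3w}
  2. MUL→r6 ⇒ go  {0A/0Mu/1Ld/1B | 1r 2w}
  3. MEM ⇒ no(RD_PORT)  {0A/0Mu/1Ld/1B | 1r 2w}
  4. ALU→r2 ⇒ no(FU)  {0A/0Mu/1Ld/1B | 1r 2w}
  5. MEM→r4 ⇒ go  {0A/0Mu/0Ld/1B | 0r 1w}
  6. MUL→r2 ⇒ no(FU)  {0A/0Mu/0Ld/1B | 0r 1w}
  7. MUL→r2 ⇒ no(FU)  {0A/0Mu/0Ld/1B | 0r 1w}

reason(slot 1) = FU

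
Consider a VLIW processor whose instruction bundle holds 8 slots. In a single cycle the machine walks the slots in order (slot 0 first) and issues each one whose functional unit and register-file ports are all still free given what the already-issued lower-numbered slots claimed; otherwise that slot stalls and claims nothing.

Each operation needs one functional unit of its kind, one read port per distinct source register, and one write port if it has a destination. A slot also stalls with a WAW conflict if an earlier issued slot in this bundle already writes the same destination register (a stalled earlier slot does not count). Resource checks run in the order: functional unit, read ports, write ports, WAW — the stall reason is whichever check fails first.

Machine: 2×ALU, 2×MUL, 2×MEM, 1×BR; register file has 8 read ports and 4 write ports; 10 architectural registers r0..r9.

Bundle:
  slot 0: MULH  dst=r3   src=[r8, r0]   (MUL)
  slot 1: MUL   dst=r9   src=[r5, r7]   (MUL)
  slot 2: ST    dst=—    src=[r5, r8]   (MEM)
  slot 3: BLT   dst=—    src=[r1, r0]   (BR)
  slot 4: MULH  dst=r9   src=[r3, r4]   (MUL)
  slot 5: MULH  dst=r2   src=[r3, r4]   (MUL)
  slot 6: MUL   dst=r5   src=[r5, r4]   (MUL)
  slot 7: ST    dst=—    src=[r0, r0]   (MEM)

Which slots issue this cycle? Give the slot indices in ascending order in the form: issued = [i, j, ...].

#0 MUL src=r8,r0 dispatched  <A:2 Mu:1 Ld:2 B:1 rd:6 wr:3>
#1 MUL src=r5,r7 dispatched  <A:2 Mu:0 Ld:2 B:1 rd:4 wr:2>
#2 MEM src=r5,r8 dispatched  <A:2 Mu:0 Ld:1 B:1 rd:2 wr:2>
#3 BR src=r1,r0 dispatched  <A:2 Mu:0 Ld:1 B:0 rd:0 wr:2>
#4 MUL src=r3,r4 held:FU  <A:2 Mu:0 Ld:1 B:0 rd:0 wr:2>
#5 MUL src=r3,r4 held:FU  <A:2 Mu:0 Ld:1 B:0 rd:0 wr:2>
#6 MUL src=r5,r4 held:FU  <A:2 Mu:0 Ld:1 B:0 rd:0 wr:2>
#7 MEM src=r0,r0 held:RD_PORT  <A:2 Mu:0 Ld:1 B:0 rd:0 wr:2>

issued = [0, 1, 2, 3]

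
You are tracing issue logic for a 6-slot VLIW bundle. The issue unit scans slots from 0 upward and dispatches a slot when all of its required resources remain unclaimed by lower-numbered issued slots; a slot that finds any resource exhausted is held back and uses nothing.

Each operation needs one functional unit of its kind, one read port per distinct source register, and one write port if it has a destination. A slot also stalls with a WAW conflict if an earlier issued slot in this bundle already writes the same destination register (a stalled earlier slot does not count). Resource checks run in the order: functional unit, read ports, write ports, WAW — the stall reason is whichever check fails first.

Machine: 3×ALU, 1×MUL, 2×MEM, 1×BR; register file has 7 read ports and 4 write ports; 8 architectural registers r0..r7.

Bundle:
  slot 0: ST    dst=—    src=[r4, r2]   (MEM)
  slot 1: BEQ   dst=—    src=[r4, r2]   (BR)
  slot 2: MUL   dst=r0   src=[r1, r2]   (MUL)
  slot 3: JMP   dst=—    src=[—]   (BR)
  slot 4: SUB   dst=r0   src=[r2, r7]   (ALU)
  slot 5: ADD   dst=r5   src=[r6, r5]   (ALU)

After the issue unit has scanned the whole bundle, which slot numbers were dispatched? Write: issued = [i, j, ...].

(0) want 1×MEM +2rd +0wr — yes → AL3|MU1|ME1|BR1|rd5|wr4
(1) want 1×BR +2rd +0wr — yes → AL3|MU1|ME1|BR0|rd3|wr4
(2) want 1×MUL +2rd +1wr — yes → AL3|MU0|ME1|BR0|rd1|wr3
(3) want 1×BR +0rd +0wr — FU → AL3|MU0|ME1|BR0|rd1|wr3
(4) want 1×ALU +2rd +1wr — RD_PORT → AL3|MU0|ME1|BR0|rd1|wr3
(5) want 1×ALU +2rd +1wr — RD_PORT → AL3|MU0|ME1|BR0|rd1|wr3

issued = [0, 1, 2]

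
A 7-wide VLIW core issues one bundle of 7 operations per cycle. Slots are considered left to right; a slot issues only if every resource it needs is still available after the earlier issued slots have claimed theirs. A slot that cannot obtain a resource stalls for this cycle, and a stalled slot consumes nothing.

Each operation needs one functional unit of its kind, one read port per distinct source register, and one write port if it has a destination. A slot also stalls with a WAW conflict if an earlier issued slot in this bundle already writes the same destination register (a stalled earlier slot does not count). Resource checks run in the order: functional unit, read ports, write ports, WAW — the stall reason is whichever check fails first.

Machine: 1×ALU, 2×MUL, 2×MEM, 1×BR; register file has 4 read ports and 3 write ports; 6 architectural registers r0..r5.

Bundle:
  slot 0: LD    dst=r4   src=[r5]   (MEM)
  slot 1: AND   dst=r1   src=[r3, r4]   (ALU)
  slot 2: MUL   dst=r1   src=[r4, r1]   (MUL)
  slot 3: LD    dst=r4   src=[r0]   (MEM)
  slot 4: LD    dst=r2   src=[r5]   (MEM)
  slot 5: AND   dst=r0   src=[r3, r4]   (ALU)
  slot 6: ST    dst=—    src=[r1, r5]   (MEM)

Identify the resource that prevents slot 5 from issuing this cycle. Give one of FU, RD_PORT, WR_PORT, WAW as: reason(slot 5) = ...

#0 MEM src=r5 dispatched  <A:1 Mu:2 Ld:1 B:1 rd:3 wr:2>
#1 ALU src=r3,r4 dispatched  <A:0 Mu:2 Ld:1 B:1 rd:1 wr:1>
#2 MUL src=r4,r1 held:RD_PORT  <A:0 Mu:2 Ld:1 B:1 rd:1 wr:1>
#3 MEM src=r0 held:WAW  <A:0 Mu:2 Ld:1 B:1 rd:1 wr:1>
#4 MEM src=r5 dispatched  <A:0 Mu:2 Ld:0 B:1 rd:0 wr:0>
#5 ALU src=r3,r4 held:FU  <A:0 Mu:2 Ld:0 B:1 rd:0 wr:0>
#6 MEM src=r1,r5 held:FU  <A:0 Mu:2 Ld:0 B:1 rd:0 wr:0>

reason(slot 5) = FU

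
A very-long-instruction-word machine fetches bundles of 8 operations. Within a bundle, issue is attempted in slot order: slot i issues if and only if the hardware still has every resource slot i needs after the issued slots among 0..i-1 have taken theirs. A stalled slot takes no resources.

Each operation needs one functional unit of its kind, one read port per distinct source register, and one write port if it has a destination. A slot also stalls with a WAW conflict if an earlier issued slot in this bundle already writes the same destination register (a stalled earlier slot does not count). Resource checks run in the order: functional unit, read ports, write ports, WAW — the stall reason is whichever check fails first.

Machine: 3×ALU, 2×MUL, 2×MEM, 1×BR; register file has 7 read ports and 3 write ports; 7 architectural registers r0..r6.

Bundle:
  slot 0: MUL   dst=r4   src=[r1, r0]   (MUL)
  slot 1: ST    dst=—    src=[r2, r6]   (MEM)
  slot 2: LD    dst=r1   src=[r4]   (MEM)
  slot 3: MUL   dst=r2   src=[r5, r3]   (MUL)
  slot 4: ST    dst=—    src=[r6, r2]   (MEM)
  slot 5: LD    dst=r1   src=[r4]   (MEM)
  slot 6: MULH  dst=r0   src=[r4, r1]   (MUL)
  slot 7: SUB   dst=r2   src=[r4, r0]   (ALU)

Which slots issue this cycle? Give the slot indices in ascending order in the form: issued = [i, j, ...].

  0. MUL→r4 ⇒ go  {3A/1Mu/2Ld/1B | 5r 2w}
  1. MEM ⇒ go  {3A/1Mu/1Ld/1B | 3r 2w}
  2. MEM→r1 ⇒ go  {3A/1Mu/0Ld/1B | 2r 1w}
  3. MUL→r2 ⇒ go  {3A/0Mu/0Ld/1B | 0r 0w}
  4. MEM ⇒ no(FU)  {3A/0Mu/0Ld/1B | 0r 0w}
  5. MEM→r1 ⇒ no(FU)  {3A/0Mu/0Ld/1B | 0r 0w}
  6. MUL→r0 ⇒ no(FU)  {3A/0Mu/0Ld/1B | 0r 0w}
  7. ALU→r2 ⇒ no(RD_PORT)  {3A/0Mu/0Ld/1B | 0r 0w}

issued = [0, 1, 2, 3]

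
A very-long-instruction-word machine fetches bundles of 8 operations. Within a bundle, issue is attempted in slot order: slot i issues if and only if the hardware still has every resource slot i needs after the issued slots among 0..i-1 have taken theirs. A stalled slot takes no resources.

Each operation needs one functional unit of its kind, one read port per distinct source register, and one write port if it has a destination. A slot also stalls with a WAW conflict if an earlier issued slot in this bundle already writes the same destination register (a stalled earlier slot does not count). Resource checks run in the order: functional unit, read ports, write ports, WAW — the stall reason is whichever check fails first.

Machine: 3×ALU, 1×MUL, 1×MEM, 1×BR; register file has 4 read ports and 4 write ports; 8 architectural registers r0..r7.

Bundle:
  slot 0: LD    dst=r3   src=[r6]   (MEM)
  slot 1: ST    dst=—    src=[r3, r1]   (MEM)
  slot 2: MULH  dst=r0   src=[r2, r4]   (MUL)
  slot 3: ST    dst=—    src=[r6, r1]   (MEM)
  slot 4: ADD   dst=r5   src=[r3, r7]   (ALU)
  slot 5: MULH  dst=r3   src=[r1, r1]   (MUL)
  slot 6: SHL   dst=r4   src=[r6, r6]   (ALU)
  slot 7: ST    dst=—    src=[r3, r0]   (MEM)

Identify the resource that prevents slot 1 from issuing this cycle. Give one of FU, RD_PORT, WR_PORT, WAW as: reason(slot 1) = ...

  0. MEM→r3 ⇒ go  {3A/1Mu/0Ld/1B | 3r 3w}
  1. MEM ⇒ no(FU)  {3A/1Mu/0Ld/1B | 3r 3w}
  2. MUL→r0 ⇒ go  {3A/0Mu/0Ld/1B | 1r 2w}
  3. MEM ⇒ no(FU)  {3A/0Mu/0Ld/1B | 1r 2w}
  4. ALU→r5 ⇒ no(RD_PORT)  {3A/0Mu/0Ld/1B | 1r 2w}
  5. MUL→r3 ⇒ no(FU)  {3A/0Mu/0Ld/1B | 1r 2w}
  6. ALU→r4 ⇒ go  {2A/0Mu/0Ld/1B | 0r 1w}
  7. MEM ⇒ no(FU)  {2A/0Mu/0Ld/1B | 0r 1w}

reason(slot 1) = FU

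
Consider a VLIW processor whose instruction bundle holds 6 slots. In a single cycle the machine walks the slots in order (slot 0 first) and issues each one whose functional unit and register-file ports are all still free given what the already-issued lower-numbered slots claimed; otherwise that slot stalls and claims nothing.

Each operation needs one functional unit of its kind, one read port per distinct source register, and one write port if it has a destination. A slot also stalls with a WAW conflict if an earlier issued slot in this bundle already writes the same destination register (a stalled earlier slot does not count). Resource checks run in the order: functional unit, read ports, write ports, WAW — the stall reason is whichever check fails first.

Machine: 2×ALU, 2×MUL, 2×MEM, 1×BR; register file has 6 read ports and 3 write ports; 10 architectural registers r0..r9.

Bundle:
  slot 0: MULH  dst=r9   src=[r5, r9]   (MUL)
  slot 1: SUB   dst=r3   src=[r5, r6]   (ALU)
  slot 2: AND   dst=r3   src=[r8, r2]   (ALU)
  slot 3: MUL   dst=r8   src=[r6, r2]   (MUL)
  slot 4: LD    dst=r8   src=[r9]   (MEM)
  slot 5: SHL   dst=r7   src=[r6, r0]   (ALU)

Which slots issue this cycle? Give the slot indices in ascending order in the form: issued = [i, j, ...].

(0) want 1×MUL +2rd +1wr — yes → AL2|MU1|ME2|BR1|rd4|wr2
(1) want 1×ALU +2rd +1wr — yes → AL1|MU1|ME2|BR1|rd2|wr1
(2) want 1×ALU +2rd +1wr — WAW → AL1|MU1|ME2|BR1|rd2|wr1
(3) want 1×MUL +2rd +1wr — yes → AL1|MU0|ME2|BR1|rd0|wr0
(4) want 1×MEM +1rd +1wr — RD_PORT → AL1|MU0|ME2|BR1|rd0|wr0
(5) want 1×ALU +2rd +1wr — RD_PORT → AL1|MU0|ME2|BR1|rd0|wr0

issued = [0, 1, 3]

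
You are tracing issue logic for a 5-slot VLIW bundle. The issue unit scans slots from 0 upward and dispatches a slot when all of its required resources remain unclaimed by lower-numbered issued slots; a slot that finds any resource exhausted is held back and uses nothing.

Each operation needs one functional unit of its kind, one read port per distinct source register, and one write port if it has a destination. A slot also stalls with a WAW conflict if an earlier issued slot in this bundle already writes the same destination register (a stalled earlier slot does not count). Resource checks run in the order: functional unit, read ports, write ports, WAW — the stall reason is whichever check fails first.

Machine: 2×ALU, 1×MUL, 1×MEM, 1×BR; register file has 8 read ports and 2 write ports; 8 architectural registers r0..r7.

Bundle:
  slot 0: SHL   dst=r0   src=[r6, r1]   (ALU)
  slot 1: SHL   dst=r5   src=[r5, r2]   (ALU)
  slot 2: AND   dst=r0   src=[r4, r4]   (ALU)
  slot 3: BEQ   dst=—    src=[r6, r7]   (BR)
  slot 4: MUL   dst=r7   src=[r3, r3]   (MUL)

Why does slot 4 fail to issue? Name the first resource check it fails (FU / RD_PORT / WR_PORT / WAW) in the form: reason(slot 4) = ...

slot 0 (ALU): ISSUE — free A1,Mu1,Ld1,B1 rp6 wp1
slot 1 (ALU): ISSUE — free A0,Mu1,Ld1,B1 rp4 wp0
slot 2 (ALU): stall FU — free A0,Mu1,Ld1,B1 rp4 wp0
slot 3 (BR): ISSUE — free A0,Mu1,Ld1,B0 rp2 wp0
slot 4 (MUL): stall WR_PORT — free A0,Mu1,Ld1,B0 rp2 wp0

reason(slot 4) = WR_PORT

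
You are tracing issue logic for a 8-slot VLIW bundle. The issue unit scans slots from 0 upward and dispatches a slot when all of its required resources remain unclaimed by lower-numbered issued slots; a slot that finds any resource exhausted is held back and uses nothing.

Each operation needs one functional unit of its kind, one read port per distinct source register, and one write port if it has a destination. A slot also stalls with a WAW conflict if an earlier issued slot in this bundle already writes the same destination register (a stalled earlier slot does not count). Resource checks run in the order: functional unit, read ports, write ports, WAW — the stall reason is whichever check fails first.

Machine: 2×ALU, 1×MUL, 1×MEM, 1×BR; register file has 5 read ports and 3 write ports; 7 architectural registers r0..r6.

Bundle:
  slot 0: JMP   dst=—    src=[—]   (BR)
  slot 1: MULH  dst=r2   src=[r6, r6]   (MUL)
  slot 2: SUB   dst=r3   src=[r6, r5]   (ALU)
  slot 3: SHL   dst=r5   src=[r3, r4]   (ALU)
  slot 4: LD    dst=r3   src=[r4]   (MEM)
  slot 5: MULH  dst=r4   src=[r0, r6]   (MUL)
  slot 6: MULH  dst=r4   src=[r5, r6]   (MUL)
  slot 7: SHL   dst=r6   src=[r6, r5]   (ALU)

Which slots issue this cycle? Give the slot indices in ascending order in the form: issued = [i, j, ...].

issued = [0, 1, 2, 3]

  0. BR ⇒ go  {2A/1Mu/1Ld/0B | 5r 3w}
  1. MUL→r2 ⇒ go  {2A/0Mu/1Ld/0B | 4r 2w}
  2. ALU→r3 ⇒ go  {1A/0Mu/1Ld/0B | 2r 1w}
  3. ALU→r5 ⇒ go  {0A/0Mu/1Ld/0B | 0r 0w}
  4. MEM→r3 ⇒ no(RD_PORT)  {0A/0Mu/1Ld/0B | 0r 0w}
  5. MUL→r4 ⇒ no(FU)  {0A/0Mu/1Ld/0B | 0r 0w}
  6. MUL→r4 ⇒ no(FU)  {0A/0Mu/1Ld/0B | 0r 0w}
  7. ALU→r6 ⇒ no(FU)  {0A/0Mu/1Ld/0B | 0r 0w}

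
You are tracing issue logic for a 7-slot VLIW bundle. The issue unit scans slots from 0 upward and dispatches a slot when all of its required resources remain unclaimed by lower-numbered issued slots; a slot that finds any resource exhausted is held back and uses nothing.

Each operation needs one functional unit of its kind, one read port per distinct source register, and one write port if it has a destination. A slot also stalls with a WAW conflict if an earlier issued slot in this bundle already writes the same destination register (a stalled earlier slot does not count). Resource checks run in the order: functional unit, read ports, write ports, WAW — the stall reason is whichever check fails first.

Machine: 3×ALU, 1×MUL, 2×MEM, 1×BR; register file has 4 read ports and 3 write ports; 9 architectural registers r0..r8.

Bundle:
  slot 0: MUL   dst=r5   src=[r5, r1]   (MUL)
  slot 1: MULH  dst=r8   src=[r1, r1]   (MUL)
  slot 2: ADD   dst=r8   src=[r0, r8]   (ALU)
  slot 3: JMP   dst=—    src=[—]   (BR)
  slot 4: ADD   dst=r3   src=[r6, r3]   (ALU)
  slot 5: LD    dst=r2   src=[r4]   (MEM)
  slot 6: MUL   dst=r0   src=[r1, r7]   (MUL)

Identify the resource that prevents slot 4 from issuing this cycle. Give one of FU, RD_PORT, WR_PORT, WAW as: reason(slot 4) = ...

[0] MUL needs rd=2 wr=1: ok; after: ALU=3 MUL=0 MEM=2 BR=1, R=2, W=2
[1] MUL needs rd=1 wr=1: FU; after: ALU=3 MUL=0 MEM=2 BR=1, R=2, W=2
[2] ALU needs rd=2 wr=1: ok; after: ALU=2 MUL=0 MEM=2 BR=1, R=0, W=1
[3] BR needs rd=0 wr=0: ok; after: ALU=2 MUL=0 MEM=2 BR=0, R=0, W=1
[4] ALU needs rd=2 wr=1: RD_PORT; after: ALU=2 MUL=0 MEM=2 BR=0, R=0, W=1
[5] MEM needs rd=1 wr=1: RD_PORT; after: ALU=2 MUL=0 MEM=2 BR=0, R=0, W=1
[6] MUL needs rd=2 wr=1: FU; after: ALU=2 MUL=0 MEM=2 BR=0, R=0, W=1

reason(slot 4) = RD_PORT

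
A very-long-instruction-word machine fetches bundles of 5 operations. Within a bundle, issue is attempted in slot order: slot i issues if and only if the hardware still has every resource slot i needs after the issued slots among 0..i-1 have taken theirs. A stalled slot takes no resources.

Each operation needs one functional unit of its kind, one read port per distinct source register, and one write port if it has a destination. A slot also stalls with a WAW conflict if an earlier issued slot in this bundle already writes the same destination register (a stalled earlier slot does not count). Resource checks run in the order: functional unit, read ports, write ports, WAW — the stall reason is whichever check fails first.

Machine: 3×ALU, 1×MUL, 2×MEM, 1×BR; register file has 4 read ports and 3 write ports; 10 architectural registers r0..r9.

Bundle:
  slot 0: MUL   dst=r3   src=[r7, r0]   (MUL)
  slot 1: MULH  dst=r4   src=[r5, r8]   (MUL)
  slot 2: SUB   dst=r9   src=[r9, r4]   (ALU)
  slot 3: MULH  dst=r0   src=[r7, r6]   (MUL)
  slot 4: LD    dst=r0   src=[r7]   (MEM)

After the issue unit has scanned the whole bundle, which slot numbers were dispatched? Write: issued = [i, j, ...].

(0) want 1×MUL +2rd +1wr — yes → AL3|MU0|ME2|BR1|rd2|wr2
(1) want 1×MUL +2rd +1wr — FU → AL3|MU0|ME2|BR1|rd2|wr2
(2) want 1×ALU +2rd +1wr — yes → AL2|MU0|ME2|BR1|rd0|wr1
(3) want 1×MUL +2rd +1wr — FU → AL2|MU0|ME2|BR1|rd0|wr1
(4) want 1×MEM +1rd +1wr — RD_PORT → AL2|MU0|ME2|BR1|rd0|wr1

issued = [0, 2]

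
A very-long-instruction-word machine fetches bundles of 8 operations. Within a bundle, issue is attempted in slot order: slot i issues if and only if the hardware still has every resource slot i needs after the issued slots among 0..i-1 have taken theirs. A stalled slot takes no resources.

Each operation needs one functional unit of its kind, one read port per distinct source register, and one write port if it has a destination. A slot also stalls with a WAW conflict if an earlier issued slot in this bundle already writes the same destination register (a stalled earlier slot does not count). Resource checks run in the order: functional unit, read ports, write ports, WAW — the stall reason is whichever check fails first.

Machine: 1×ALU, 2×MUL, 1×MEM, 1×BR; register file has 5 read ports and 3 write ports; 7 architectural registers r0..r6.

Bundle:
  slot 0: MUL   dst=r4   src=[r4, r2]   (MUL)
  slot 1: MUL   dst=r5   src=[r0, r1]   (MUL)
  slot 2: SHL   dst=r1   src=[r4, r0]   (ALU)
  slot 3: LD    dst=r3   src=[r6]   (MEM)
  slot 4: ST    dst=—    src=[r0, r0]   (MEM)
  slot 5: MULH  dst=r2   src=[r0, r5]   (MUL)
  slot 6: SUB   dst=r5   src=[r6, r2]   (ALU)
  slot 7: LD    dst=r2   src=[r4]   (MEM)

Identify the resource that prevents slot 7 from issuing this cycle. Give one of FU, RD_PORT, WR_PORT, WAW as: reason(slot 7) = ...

reason(slot 7) = FU

[0] MUL needs rd=2 wr=1: ok; after: ALU=1 MUL=1 MEM=1 BR=1, R=3, W=2
[1] MUL needs rd=2 wr=1: ok; after: ALU=1 MUL=0 MEM=1 BR=1, R=1, W=1
[2] ALU needs rd=2 wr=1: RD_PORT; after: ALU=1 MUL=0 MEM=1 BR=1, R=1, W=1
[3] MEM needs rd=1 wr=1: ok; after: ALU=1 MUL=0 MEM=0 BR=1, R=0, W=0
[4] MEM needs rd=1 wr=0: FU; after: ALU=1 MUL=0 MEM=0 BR=1, R=0, W=0
[5] MUL needs rd=2 wr=1: FU; after: ALU=1 MUL=0 MEM=0 BR=1, R=0, W=0
[6] ALU needs rd=2 wr=1: RD_PORT; after: ALU=1 MUL=0 MEM=0 BR=1, R=0, W=0
[7] MEM needs rd=1 wr=1: FU; after: ALU=1 MUL=0 MEM=0 BR=1, R=0, W=0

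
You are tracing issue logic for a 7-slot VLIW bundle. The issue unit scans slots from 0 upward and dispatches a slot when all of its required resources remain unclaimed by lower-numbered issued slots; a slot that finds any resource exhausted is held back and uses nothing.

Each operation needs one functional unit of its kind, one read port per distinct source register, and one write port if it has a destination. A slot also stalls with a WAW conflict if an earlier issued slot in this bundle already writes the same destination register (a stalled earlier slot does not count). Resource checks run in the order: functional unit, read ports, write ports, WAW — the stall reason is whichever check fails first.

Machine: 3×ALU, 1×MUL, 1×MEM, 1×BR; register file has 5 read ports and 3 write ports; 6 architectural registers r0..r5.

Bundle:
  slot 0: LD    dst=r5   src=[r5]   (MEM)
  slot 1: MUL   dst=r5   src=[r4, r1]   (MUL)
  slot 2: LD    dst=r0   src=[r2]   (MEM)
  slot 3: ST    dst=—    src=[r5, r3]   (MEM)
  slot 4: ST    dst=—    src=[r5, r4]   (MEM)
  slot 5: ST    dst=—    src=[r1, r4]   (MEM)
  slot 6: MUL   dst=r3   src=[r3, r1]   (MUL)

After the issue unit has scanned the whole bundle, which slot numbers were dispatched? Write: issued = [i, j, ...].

#0 MEM src=r5 dispatched  <A:3 Mu:1 Ld:0 B:1 rd:4 wr:2>
#1 MUL src=r4,r1 held:WAW  <A:3 Mu:1 Ld:0 B:1 rd:4 wr:2>
#2 MEM src=r2 held:FU  <A:3 Mu:1 Ld:0 B:1 rd:4 wr:2>
#3 MEM src=r5,r3 held:FU  <A:3 Mu:1 Ld:0 B:1 rd:4 wr:2>
#4 MEM src=r5,r4 held:FU  <A:3 Mu:1 Ld:0 B:1 rd:4 wr:2>
#5 MEM src=r1,r4 held:FU  <A:3 Mu:1 Ld:0 B:1 rd:4 wr:2>
#6 MUL src=r3,r1 dispatched  <A:3 Mu:0 Ld:0 B:1 rd:2 wr:1>

issued = [0, 6]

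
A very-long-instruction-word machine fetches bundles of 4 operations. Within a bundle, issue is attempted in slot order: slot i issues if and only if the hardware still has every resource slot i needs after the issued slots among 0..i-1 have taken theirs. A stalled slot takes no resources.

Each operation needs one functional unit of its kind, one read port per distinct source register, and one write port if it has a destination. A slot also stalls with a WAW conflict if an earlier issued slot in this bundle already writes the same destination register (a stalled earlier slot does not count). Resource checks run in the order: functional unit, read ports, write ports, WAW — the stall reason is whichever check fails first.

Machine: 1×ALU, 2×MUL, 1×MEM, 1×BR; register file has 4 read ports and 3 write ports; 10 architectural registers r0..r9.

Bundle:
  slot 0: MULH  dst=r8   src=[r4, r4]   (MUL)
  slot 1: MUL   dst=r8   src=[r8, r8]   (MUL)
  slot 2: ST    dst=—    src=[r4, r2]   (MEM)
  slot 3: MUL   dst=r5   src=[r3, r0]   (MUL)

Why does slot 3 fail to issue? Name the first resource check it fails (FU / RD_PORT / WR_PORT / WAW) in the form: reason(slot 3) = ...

reason(slot 3) = RD_PORT

[0] MUL needs rd=1 wr=1: ok; after: ALU=1 MUL=1 MEM=1 BR=1, R=3, W=2
[1] MUL needs rd=1 wr=1: WAW; after: ALU=1 MUL=1 MEM=1 BR=1, R=3, W=2
[2] MEM needs rd=2 wr=0: ok; after: ALU=1 MUL=1 MEM=0 BR=1, R=1, W=2
[3] MUL needs rd=2 wr=1: RD_PORT; after: ALU=1 MUL=1 MEM=0 BR=1, R=1, W=2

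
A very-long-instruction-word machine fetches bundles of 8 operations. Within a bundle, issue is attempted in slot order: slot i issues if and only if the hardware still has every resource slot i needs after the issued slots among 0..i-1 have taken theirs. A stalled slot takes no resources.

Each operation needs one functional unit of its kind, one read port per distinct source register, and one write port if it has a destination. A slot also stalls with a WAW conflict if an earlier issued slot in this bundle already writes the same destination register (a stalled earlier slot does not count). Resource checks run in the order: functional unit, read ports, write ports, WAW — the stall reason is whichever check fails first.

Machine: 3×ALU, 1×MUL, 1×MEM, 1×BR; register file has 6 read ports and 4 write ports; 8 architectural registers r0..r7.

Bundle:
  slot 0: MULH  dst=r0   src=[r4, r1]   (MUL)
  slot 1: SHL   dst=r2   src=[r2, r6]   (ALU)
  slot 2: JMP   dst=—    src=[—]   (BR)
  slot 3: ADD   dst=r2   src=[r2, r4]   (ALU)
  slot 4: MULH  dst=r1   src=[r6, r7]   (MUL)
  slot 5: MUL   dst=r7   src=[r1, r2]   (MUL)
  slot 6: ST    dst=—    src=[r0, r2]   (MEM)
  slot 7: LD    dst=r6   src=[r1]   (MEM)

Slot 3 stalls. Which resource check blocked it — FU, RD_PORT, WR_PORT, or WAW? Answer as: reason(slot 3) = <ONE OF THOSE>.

(0) want 1×MUL +2rd +1wr — yes → AL3|MU0|ME1|BR1|rd4|wr3
(1) want 1×ALU +2rd +1wr — yes → AL2|MU0|ME1|BR1|rd2|wr2
(2) want 1×BR +0rd +0wr — yes → AL2|MU0|ME1|BR0|rd2|wr2
(3) want 1×ALU +2rd +1wr — WAW → AL2|MU0|ME1|BR0|rd2|wr2
(4) want 1×MUL +2rd +1wr — FU → AL2|MU0|ME1|BR0|rd2|wr2
(5) want 1×MUL +2rd +1wr — FU → AL2|MU0|ME1|BR0|rd2|wr2
(6) want 1×MEM +2rd +0wr — yes → AL2|MU0|ME0|BR0|rd0|wr2
(7) want 1×MEM +1rd +1wr — FU → AL2|MU0|ME0|BR0|rd0|wr2

reason(slot 3) = WAW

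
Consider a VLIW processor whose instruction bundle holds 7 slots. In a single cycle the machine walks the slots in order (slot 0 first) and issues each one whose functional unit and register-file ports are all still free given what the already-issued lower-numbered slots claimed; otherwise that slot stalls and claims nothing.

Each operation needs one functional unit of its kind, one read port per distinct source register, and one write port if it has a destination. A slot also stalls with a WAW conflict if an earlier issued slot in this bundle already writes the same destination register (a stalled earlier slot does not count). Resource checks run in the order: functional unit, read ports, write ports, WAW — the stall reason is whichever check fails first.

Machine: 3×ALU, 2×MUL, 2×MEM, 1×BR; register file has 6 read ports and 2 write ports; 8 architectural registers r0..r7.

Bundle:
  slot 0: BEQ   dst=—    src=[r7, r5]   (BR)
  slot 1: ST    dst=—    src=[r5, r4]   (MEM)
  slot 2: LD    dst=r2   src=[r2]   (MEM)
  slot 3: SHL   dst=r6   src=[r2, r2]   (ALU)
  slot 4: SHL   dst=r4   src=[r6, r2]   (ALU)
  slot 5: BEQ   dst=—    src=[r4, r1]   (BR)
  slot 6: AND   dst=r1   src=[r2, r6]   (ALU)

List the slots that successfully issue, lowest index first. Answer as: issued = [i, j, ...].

issued = [0, 1, 2, 3]

  0. BR ⇒ go  {3A/2Mu/2Ld/0B | 4r 2w}
  1. MEM ⇒ go  {3A/2Mu/1Ld/0B | 2r 2w}
  2. MEM→r2 ⇒ go  {3A/2Mu/0Ld/0B | 1r 1w}
  3. ALU→r6 ⇒ go  {2A/2Mu/0Ld/0B | 0r 0w}
  4. ALU→r4 ⇒ no(RD_PORT)  {2A/2Mu/0Ld/0B | 0r 0w}
  5. BR ⇒ no(FU)  {2A/2Mu/0Ld/0B | 0r 0w}
  6. ALU→r1 ⇒ no(RD_PORT)  {2A/2Mu/0Ld/0B | 0r 0w}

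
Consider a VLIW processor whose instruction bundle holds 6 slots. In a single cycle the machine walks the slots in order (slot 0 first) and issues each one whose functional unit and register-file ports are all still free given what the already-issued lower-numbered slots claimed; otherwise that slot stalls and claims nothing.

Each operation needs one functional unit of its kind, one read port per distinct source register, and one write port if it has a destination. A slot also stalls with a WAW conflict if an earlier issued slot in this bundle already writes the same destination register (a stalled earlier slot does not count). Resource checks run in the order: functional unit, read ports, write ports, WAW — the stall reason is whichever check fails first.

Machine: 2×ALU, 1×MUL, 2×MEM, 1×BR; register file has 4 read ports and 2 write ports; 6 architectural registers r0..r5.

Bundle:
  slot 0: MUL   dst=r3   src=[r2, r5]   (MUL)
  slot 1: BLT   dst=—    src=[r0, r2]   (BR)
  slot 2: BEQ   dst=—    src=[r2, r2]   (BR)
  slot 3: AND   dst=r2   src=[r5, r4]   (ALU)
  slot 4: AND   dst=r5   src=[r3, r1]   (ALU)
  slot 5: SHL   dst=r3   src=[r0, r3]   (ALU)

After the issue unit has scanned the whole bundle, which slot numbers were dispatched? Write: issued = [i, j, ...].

issued = [0, 1]

#0 MUL src=r2,r5 dispatched  <A:2 Mu:0 Ld:2 B:1 rd:2 wr:1>
#1 BR src=r0,r2 dispatched  <A:2 Mu:0 Ld:2 B:0 rd:0 wr:1>
#2 BR src=r2,r2 held:FU  <A:2 Mu:0 Ld:2 B:0 rd:0 wr:1>
#3 ALU src=r5,r4 held:RD_PORT  <A:2 Mu:0 Ld:2 B:0 rd:0 wr:1>
#4 ALU src=r3,r1 held:RD_PORT  <A:2 Mu:0 Ld:2 B:0 rd:0 wr:1>
#5 ALU src=r0,r3 held:RD_PORT  <A:2 Mu:0 Ld:2 B:0 rd:0 wr:1>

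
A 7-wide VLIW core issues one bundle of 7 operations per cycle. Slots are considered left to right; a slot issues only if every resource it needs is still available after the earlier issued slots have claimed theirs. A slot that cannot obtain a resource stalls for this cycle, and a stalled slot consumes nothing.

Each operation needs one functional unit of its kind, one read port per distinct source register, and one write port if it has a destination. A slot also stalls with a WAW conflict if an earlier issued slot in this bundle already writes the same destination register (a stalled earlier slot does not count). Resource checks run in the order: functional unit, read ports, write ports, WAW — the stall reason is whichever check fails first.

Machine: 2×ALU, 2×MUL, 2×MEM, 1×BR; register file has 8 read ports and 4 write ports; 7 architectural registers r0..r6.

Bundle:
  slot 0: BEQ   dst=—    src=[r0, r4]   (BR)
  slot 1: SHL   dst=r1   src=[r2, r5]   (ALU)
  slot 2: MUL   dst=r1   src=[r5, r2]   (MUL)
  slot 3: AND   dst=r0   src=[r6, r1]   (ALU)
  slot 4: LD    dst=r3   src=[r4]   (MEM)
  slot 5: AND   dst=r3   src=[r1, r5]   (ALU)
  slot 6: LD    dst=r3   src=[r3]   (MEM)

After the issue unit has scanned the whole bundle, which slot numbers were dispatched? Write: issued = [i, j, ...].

[0] BR needs rd=2 wr=0: ok; after: ALU=2 MUL=2 MEM=2 BR=0, R=6, W=4
[1] ALU needs rd=2 wr=1: ok; after: ALU=1 MUL=2 MEM=2 BR=0, R=4, W=3
[2] MUL needs rd=2 wr=1: WAW; after: ALU=1 MUL=2 MEM=2 BR=0, R=4, W=3
[3] ALU needs rd=2 wr=1: ok; after: ALU=0 MUL=2 MEM=2 BR=0, R=2, W=2
[4] MEM needs rd=1 wr=1: ok; after: ALU=0 MUL=2 MEM=1 BR=0, R=1, W=1
[5] ALU needs rd=2 wr=1: FU; after: ALU=0 MUL=2 MEM=1 BR=0, R=1, W=1
[6] MEM needs rd=1 wr=1: WAW; after: ALU=0 MUL=2 MEM=1 BR=0, R=1, W=1

issued = [0, 1, 3, 4]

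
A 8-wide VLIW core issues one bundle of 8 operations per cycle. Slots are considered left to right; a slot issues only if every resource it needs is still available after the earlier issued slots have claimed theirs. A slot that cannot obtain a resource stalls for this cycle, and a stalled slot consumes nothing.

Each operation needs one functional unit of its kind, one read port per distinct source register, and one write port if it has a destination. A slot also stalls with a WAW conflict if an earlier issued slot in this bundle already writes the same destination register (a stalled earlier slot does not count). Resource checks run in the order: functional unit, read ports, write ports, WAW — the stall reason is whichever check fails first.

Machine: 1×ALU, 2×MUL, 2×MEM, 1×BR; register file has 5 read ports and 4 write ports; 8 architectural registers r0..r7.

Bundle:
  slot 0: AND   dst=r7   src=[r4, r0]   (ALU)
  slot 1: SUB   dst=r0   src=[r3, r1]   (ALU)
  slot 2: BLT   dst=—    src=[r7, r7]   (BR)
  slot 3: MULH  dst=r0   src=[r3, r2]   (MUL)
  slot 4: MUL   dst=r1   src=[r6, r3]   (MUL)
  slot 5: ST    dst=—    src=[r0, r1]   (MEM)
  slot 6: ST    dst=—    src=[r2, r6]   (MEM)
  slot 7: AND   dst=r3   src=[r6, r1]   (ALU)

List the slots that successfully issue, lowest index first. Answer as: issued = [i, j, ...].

[0] ALU needs rd=2 wr=1: ok; after: ALU=0 MUL=2 MEM=2 BR=1, R=3, W=3
[1] ALU needs rd=2 wr=1: FU; after: ALU=0 MUL=2 MEM=2 BR=1, R=3, W=3
[2] BR needs rd=1 wr=0: ok; after: ALU=0 MUL=2 MEM=2 BR=0, R=2, W=3
[3] MUL needs rd=2 wr=1: ok; after: ALU=0 MUL=1 MEM=2 BR=0, R=0, W=2
[4] MUL needs rd=2 wr=1: RD_PORT; after: ALU=0 MUL=1 MEM=2 BR=0, R=0, W=2
[5] MEM needs rd=2 wr=0: RD_PORT; after: ALU=0 MUL=1 MEM=2 BR=0, R=0, W=2
[6] MEM needs rd=2 wr=0: RD_PORT; after: ALU=0 MUL=1 MEM=2 BR=0, R=0, W=2
[7] ALU needs rd=2 wr=1: FU; after: ALU=0 MUL=1 MEM=2 BR=0, R=0, W=2

issued = [0, 2, 3]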